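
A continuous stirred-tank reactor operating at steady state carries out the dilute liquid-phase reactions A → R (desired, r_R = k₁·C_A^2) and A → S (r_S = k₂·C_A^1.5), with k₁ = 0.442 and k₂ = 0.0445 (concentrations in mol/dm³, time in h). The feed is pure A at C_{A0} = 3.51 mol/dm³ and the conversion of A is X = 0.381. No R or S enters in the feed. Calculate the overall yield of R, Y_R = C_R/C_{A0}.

0.357

Exit C_A = C_{A0}(1−X) = 3.51×0.619 = 2.173 mol/dm³.
Rates in a CSTR are evaluated at the outlet concentration: r_R = 0.442×2.173^2 = 2.086, r_S = 0.0445×2.173^1.5 = 0.1425.
Fraction of consumed A going to R: r_R/(r_R+r_S) = 0.9361.
C_R = 0.9361·C_{A0}·X = 0.9361×3.51×0.381 = 1.25 mol/dm³; Y_R = C_R/C_{A0} = 0.357.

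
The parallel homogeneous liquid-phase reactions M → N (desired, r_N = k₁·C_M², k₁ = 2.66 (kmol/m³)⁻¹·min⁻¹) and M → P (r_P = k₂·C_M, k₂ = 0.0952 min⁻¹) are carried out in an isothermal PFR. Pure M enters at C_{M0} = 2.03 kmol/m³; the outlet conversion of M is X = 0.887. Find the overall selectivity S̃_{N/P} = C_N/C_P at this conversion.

C_M = C_{M0}(1−X) = 0.2294 kmol/m³.
Along a PFR/batch, dC_P/dC_M = −r_P/(r_N+r_P) = −k₂/(k₂+k₁·C_M).
Integrating from C_{M0} to C_M: C_P = (0.0952/2.66)·ln[(0.0952+2.66·2.03)/(0.0952+2.66·0.229)] = 0.03579·ln(5.495/0.7054) = 0.07347 kmol/m³.
Then C_N = (C_{M0}−C_M) − C_P = 1.801 − 0.07347 = 1.727 kmol/m³.
S̃_{N/P} = C_N/C_P = 1.727/0.07347 = 23.5.

23.5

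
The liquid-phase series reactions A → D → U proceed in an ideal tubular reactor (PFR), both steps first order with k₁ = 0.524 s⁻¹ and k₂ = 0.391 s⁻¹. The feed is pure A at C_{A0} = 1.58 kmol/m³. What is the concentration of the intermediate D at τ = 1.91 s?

The intermediate concentration in a first-order A→B→C sequence is C_D = k₁C_{A0}(e^(−k₁τ) − e^(−k₂τ))/(k₂−k₁).
e^(−k₁τ) = e^(−0.524×1.91) = e^(−1.001) = 0.3676; e^(−k₂τ) = e^(−0.7468) = 0.4739.
C_D = 0.524×1.58/(0.391−0.524) × (0.3676−0.4739) = (-6.225)×(-0.1063) = 0.6617 kmol/m³.

0.662 kmol/m³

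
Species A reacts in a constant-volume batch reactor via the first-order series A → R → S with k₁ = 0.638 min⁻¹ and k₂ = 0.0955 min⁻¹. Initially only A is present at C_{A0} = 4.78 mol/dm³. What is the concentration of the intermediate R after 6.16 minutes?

Solving the coupled first-order balances gives C_R(t) = [k₁/(k₂−k₁)]·C_{A0}·(e^(−k₁t) − e^(−k₂t)).
e^(−k₁t) = e^(−0.638×6.16) = e^(−3.930) = 0.01964; e^(−k₂t) = e^(−0.5883) = 0.5553.
C_R = 0.638×4.78/(0.0955−0.638) × (0.01964−0.5553) = (-5.621)×(-0.5356) = 3.011 mol/dm³.

3.01 mol/dm³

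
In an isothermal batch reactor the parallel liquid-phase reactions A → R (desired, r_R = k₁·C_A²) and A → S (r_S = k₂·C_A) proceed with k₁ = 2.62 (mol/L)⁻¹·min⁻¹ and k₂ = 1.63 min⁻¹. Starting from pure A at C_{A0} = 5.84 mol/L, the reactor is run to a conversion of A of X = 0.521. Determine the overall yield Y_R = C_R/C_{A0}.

C_A = C_{A0}(1−X) = 2.797 mol/L.
Along a PFR/batch, dC_S/dC_A = −r_S/(r_R+r_S) = −k₂/(k₂+k₁·C_A).
Integrating from C_{A0} to C_A: C_S = (1.63/2.62)·ln[(1.63+2.62·5.84)/(1.63+2.62·2.80)] = 0.6221·ln(16.93/8.959) = 0.3960 mol/L.
Then C_R = (C_{A0}−C_A) − C_S = 3.043 − 0.3960 = 2.647 mol/L.
Y_R = C_R/C_{A0} = 2.647/5.84 = 0.453.

0.453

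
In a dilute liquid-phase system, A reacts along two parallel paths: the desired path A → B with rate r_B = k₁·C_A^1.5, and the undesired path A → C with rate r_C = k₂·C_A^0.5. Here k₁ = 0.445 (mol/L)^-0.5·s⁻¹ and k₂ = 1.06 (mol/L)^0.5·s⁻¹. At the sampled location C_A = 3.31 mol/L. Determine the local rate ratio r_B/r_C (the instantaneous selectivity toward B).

S_{B/C} = r_B/r_C = (k₁·C_A^1.5)/(k₂·C_A^0.5) = (k₁/k₂)·C_A.
= (0.445×3.310^1.5) / (1.06×3.310^0.5) = 2.680/1.929 = 1.39.
Since the desired path is higher order in A, keeping C_A high (PFR or concentrated feed) favours B.

1.39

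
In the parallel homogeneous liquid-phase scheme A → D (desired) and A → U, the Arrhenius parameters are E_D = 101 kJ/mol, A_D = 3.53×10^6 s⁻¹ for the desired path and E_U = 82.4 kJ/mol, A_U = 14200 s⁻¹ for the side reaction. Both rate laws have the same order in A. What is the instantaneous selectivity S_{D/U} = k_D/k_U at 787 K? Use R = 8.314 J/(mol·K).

14.5

k_D/k_U = (A_D/A_U)·exp[−(E_D−E_U)/(RT)] = (A_D/A_U)·exp[(E_U−E_D)/(RT)].
(E_U−E_D)/(RT) = (82.4−101)×10³/(8.314×787) = -18600/6543 = -2.843.
k_D/k_U = (3.53×10^6/14200)·exp(-2.843) = 248.6 × 0.05827 = 14.5.
Since E_D > E_U, raising the temperature improves selectivity toward D.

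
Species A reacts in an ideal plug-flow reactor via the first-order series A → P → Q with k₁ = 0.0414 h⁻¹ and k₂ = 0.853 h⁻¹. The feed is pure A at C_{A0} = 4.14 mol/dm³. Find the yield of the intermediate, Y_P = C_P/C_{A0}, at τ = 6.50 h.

The intermediate concentration in a first-order A→B→C sequence is C_P = k₁C_{A0}(e^(−k₁τ) − e^(−k₂τ))/(k₂−k₁).
e^(−k₁τ) = e^(−0.0414×6.50) = e^(−0.2691) = 0.7641; e^(−k₂τ) = e^(−5.545) = 0.003909.
C_P = 0.0414×4.14/(0.853−0.0414) × (0.7641−0.003909) = 0.2112×0.7602 = 0.1605 mol/dm³.
Y_P = C_P/C_{A0} = 0.1605/4.14 = 0.0388.

0.0388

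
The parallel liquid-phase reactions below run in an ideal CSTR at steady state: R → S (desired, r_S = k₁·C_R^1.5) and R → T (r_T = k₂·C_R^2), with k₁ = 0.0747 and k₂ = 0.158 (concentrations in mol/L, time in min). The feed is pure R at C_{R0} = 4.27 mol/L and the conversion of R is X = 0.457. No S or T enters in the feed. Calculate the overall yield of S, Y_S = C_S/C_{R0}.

0.108

Exit C_R = C_{R0}(1−X) = 4.27×0.543 = 2.319 mol/L.
Rates in a CSTR are evaluated at the outlet concentration: r_S = 0.0747×2.319^1.5 = 0.2637, r_T = 0.158×2.319^2 = 0.8494.
Fraction of consumed R going to S: r_S/(r_S+r_T) = 0.2369.
C_S = 0.2369·C_{R0}·X = 0.2369×4.27×0.457 = 0.462 mol/L; Y_S = C_S/C_{R0} = 0.108.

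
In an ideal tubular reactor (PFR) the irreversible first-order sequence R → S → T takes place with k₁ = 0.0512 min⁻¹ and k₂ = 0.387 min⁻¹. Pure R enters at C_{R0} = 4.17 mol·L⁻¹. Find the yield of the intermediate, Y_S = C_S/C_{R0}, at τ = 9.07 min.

The intermediate concentration in a first-order A→B→C sequence is C_S = k₁C_{R0}(e^(−k₁τ) − e^(−k₂τ))/(k₂−k₁).
e^(−k₁τ) = e^(−0.0512×9.07) = e^(−0.4644) = 0.6285; e^(−k₂τ) = e^(−3.510) = 0.02989.
C_S = 0.0512×4.17/(0.387−0.0512) × (0.6285−0.02989) = 0.6358×0.5986 = 0.3806 mol·L⁻¹.
Y_S = C_S/C_{R0} = 0.3806/4.17 = 0.0913.

0.0913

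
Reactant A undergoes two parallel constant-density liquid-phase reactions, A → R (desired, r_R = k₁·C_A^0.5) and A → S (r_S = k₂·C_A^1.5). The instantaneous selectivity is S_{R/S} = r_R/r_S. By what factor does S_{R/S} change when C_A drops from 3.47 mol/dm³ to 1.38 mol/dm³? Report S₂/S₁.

S_{R/S} = (k₁/k₂)·C_A⁻¹, so S₂/S₁ = (C_{A,2}/C_{A,1})⁻¹.
= 3.47/1.38 = 2.51.

2.51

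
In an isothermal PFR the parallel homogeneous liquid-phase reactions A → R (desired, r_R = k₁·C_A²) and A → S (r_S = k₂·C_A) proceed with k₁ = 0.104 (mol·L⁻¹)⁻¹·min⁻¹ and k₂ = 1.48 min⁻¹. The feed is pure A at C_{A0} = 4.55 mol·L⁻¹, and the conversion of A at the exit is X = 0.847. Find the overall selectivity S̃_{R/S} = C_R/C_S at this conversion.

0.179

C_A = C_{A0}(1−X) = 0.6962 mol·L⁻¹.
Along a PFR/batch, dC_S/dC_A = −r_S/(r_R+r_S) = −k₂/(k₂+k₁·C_A).
Integrating from C_{A0} to C_A: C_S = (1.48/0.104)·ln[(1.48+0.104·4.55)/(1.48+0.104·0.696)] = 14.23·ln(1.953/1.552) = 3.268 mol·L⁻¹.
Then C_R = (C_{A0}−C_A) − C_S = 3.854 − 3.268 = 0.5855 mol·L⁻¹.
S̃_{R/S} = C_R/C_S = 0.5855/3.268 = 0.179.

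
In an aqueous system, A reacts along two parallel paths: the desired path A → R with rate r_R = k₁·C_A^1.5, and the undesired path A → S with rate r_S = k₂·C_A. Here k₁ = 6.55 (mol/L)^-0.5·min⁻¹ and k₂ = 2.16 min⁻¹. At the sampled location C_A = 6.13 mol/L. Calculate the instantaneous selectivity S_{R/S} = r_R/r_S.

7.51

S_{R/S} = r_R/r_S = (k₁·C_A^1.5)/(k₂·C_A) = (k₁/k₂)·C_A^0.5.
= (6.55×6.130^1.5) / (2.16×6.130) = 99.41/13.24 = 7.51.
Since the desired path is higher order in A, keeping C_A high (PFR or concentrated feed) favours R.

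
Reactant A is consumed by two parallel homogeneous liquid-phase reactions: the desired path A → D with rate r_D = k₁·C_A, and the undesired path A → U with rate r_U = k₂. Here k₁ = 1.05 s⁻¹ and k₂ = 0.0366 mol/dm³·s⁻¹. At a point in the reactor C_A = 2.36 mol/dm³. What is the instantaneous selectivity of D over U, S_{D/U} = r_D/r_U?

S_{D/U} = r_D/r_U = (k₁·C_A)/(k₂) = (k₁/k₂)·C_A.
= (1.05×2.360) / (0.0366) = 2.478/0.03660 = 67.7.
Since the desired path is higher order in A, keeping C_A high (PFR or concentrated feed) favours D.

67.7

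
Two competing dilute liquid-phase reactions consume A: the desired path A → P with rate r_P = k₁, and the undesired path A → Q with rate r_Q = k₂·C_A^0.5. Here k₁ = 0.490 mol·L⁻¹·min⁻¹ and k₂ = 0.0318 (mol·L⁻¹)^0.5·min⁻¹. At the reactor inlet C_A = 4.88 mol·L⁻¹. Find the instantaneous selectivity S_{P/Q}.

S_{P/Q} = r_P/r_Q = (k₁)/(k₂·C_A^0.5) = (k₁/k₂)·C_A^-0.5.
= (0.490) / (0.0318×4.880^0.5) = 0.4900/0.07025 = 6.98.

6.98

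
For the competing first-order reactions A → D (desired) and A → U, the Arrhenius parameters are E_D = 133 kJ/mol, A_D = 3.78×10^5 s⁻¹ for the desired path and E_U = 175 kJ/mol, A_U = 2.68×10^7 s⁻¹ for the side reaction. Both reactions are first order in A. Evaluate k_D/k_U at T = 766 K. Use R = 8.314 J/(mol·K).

10.3

Since both paths have the same order in A, the concentration cancels and S_{D/U} = k_D/k_U = (A_D/A_U)·exp[(E_U−E_D)/(RT)].
(E_U−E_D)/(RT) = (175−133)×10³/(8.314×766) = 42000/6369 = 6.595.
k_D/k_U = (3.78×10^5/2.68×10^7)·exp(6.595) = 0.01410 × 731.4 = 10.3.
Since E_D < E_U, lowering the temperature improves selectivity toward D.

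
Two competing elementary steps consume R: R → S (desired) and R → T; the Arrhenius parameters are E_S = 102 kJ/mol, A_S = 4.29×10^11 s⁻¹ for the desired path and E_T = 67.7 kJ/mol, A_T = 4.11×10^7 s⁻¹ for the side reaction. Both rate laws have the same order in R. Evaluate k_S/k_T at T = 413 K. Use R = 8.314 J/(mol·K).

0.479

With equal orders, S_{S/T} = k_S/k_T = (A_S/A_T)·exp[(E_T−E_S)/(RT)].
(E_T−E_S)/(RT) = (67.7−102)×10³/(8.314×413) = -34300/3434 = -9.989.
k_S/k_T = (4.29×10^11/4.11×10^7)·exp(-9.989) = 10438 × 4.589×10^-5 = 0.479.
Since E_S > E_T, raising the temperature improves selectivity toward S.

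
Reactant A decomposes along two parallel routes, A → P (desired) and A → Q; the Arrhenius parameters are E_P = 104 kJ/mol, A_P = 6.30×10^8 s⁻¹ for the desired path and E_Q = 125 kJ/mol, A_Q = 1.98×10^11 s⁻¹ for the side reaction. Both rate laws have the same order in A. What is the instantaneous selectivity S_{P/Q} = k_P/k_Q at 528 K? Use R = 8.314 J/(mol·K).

0.380

k_P/k_Q = (A_P/A_Q)·exp[−(E_P−E_Q)/(RT)] = (A_P/A_Q)·exp[(E_Q−E_P)/(RT)].
(E_Q−E_P)/(RT) = (125−104)×10³/(8.314×528) = 21000/4390 = 4.784.
k_P/k_Q = (6.30×10^8/1.98×10^11)·exp(4.784) = 0.003182 × 119.6 = 0.380.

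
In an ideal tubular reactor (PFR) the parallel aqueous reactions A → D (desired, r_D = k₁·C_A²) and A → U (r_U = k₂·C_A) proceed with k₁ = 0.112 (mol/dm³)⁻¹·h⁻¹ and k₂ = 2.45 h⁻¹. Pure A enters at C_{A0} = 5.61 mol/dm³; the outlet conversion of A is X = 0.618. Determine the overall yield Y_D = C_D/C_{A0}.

0.0922

C_A = C_{A0}(1−X) = 2.143 mol/dm³.
Along a PFR/batch, dC_U/dC_A = −r_U/(r_D+r_U) = −k₂/(k₂+k₁·C_A).
Integrating from C_{A0} to C_A: C_U = (2.45/0.112)·ln[(2.45+0.112·5.61)/(2.45+0.112·2.14)] = 21.88·ln(3.078/2.690) = 2.950 mol/dm³.
Then C_D = (C_{A0}−C_A) − C_U = 3.467 − 2.950 = 0.5174 mol/dm³.
Y_D = C_D/C_{A0} = 0.5174/5.61 = 0.0922.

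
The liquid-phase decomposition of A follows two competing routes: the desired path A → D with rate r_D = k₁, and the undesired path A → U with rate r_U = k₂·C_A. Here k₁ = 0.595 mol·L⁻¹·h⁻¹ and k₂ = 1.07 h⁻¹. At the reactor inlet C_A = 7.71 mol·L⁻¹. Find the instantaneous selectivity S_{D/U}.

S_{D/U} = r_D/r_U = (k₁)/(k₂·C_A) = (k₁/k₂)·C_A⁻¹.
= (0.595) / (1.07×7.710) = 0.5950/8.250 = 0.0721.
The undesired path is higher order in A, so low C_A (CSTR or dilute feed) favours D.

0.0721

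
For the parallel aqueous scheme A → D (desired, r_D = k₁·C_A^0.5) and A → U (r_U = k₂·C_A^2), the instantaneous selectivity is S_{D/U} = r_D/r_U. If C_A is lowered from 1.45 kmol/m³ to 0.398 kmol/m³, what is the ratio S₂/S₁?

6.95

S_{D/U} = (k₁/k₂)·C_A^-1.5, so S₂/S₁ = (C_{A,2}/C_{A,1})^-1.5.
= (0.398/1.45)^(-1.5) = (0.2745)^(-1.5) = 6.95.
Selectivity toward D rises as C_A falls — low-concentration operation is favoured.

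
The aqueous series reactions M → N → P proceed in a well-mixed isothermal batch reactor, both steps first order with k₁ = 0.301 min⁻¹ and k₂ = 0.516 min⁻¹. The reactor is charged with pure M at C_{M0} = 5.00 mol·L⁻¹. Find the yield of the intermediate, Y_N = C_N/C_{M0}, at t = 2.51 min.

For first-order series with pure M initially, C_N(t) = k₁C_{M0}/(k₂−k₁)·(e^(−k₁t) − e^(−k₂t)).
e^(−k₁t) = e^(−0.301×2.51) = e^(−0.7555) = 0.4698; e^(−k₂t) = e^(−1.295) = 0.2739.
C_N = 0.301×5.00/(0.516−0.301) × (0.4698−0.2739) = 7.000×0.1959 = 1.371 mol·L⁻¹.
Y_N = C_N/C_{M0} = 1.371/5.00 = 0.274.

0.274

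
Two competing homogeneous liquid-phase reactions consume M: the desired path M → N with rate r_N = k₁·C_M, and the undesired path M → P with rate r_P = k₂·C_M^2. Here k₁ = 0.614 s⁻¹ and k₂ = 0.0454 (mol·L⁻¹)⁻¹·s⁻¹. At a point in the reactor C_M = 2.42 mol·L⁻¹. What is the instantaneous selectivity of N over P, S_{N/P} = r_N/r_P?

S_{N/P} = r_N/r_P = (k₁·C_M)/(k₂·C_M^2) = (k₁/k₂)·C_M⁻¹.
= (0.614×2.420) / (0.0454×2.420^2) = 1.486/0.2659 = 5.59.

5.59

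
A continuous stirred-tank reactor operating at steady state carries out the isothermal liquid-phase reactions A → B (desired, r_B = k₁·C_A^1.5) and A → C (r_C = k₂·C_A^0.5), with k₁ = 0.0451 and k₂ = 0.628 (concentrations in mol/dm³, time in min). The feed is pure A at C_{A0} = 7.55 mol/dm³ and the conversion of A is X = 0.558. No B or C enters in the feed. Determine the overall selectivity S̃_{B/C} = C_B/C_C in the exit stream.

Exit C_A = C_{A0}(1−X) = 7.55×0.442 = 3.337 mol/dm³.
Rates in a CSTR are evaluated at the outlet concentration: r_B = 0.0451×3.337^1.5 = 0.2749, r_C = 0.628×3.337^0.5 = 1.147.
Overall selectivity = C_B/C_C = r_Bτ/(r_Cτ) = r_B/r_C = 0.240.

0.240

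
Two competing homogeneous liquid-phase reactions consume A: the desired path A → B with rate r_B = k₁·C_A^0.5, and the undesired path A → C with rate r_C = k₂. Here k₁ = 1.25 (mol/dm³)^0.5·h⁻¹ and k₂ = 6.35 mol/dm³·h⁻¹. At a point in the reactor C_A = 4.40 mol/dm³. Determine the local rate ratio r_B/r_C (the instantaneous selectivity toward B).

0.413

S_{B/C} = r_B/r_C = (k₁·C_A^0.5)/(k₂) = (k₁/k₂)·C_A^0.5.
= (1.25×4.400^0.5) / (6.35) = 2.622/6.350 = 0.413.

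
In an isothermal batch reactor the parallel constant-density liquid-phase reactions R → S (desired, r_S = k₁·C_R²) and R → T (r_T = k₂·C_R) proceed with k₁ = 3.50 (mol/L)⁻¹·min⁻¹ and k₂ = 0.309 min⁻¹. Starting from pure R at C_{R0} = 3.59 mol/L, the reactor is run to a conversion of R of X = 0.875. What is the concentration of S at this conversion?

2.97 mol/L

C_R = C_{R0}(1−X) = 0.4487 mol/L.
Along a PFR/batch, dC_T/dC_R = −r_T/(r_S+r_T) = −k₂/(k₂+k₁·C_R).
Integrating from C_{R0} to C_R: C_T = (0.309/3.50)·ln[(0.309+3.50·3.59)/(0.309+3.50·0.449)] = 0.08829·ln(12.87/1.880) = 0.1699 mol/L.
Then C_S = (C_{R0}−C_R) − C_T = 3.141 − 0.1699 = 2.971 mol/L.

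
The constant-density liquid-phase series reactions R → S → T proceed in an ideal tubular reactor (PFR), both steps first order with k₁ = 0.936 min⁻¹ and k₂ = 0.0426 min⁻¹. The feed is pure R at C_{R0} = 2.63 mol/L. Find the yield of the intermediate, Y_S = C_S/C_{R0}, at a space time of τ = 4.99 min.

For first-order series with pure R initially, C_S(τ) = k₁C_{R0}/(k₂−k₁)·(e^(−k₁τ) − e^(−k₂τ)).
e^(−k₁τ) = e^(−0.936×4.99) = e^(−4.671) = 0.009366; e^(−k₂τ) = e^(−0.2126) = 0.8085.
C_S = 0.936×2.63/(0.0426−0.936) × (0.009366−0.8085) = (-2.755)×(-0.7991) = 2.202 mol/L.
Y_S = C_S/C_{R0} = 2.202/2.63 = 0.837.

0.837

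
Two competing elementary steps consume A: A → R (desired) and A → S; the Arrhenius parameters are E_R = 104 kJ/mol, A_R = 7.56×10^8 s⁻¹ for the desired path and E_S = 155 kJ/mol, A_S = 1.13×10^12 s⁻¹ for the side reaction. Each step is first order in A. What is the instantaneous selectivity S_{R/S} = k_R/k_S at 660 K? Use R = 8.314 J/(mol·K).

Since both paths have the same order in A, the concentration cancels and S_{R/S} = k_R/k_S = (A_R/A_S)·exp[(E_S−E_R)/(RT)].
(E_S−E_R)/(RT) = (155−104)×10³/(8.314×660) = 51000/5487 = 9.294.
k_R/k_S = (7.56×10^8/1.13×10^12)·exp(9.294) = 6.690×10^-4 × 10876 = 7.28.
Since E_R < E_S, lowering the temperature improves selectivity toward R.

7.28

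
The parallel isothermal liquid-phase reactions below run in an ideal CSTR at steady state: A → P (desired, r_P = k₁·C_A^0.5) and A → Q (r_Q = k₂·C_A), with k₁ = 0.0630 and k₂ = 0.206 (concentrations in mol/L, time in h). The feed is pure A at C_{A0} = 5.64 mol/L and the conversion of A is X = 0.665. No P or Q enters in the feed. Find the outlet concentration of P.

0.683 mol/L

Exit C_A = C_{A0}(1−X) = 5.64×0.335 = 1.889 mol/L.
A CSTR operates uniformly at the exit composition, giving r_P = 0.08660 and r_Q = 0.3892 (each k·C_A^n at C_A = 1.889).
Fraction of consumed A going to P: r_P/(r_P+r_Q) = 0.1820.
C_P = 0.1820·C_{A0}·X = 0.1820×5.64×0.665 = 0.683 mol/L.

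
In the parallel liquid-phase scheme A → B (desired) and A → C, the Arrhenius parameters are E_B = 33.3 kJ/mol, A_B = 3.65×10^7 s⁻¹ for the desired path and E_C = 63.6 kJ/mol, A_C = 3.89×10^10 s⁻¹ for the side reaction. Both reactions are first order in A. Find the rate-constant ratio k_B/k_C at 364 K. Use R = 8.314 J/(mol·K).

20.9

With equal orders, S_{B/C} = k_B/k_C = (A_B/A_C)·exp[(E_C−E_B)/(RT)].
(E_C−E_B)/(RT) = (63.6−33.3)×10³/(8.314×364) = 30300/3026 = 10.01.
k_B/k_C = (3.65×10^7/3.89×10^10)·exp(10.01) = 9.383×10^-4 × 22298 = 20.9.
Since E_B < E_C, lowering the temperature improves selectivity toward B.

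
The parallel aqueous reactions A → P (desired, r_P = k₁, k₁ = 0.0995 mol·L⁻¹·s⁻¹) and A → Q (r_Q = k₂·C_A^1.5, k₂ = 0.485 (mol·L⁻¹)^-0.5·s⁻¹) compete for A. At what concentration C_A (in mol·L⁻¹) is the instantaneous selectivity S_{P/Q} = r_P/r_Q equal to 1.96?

S_{P/Q} = (k₁/k₂)·C_A^-1.5 ⇒ C_A = (S·k₂/k₁)^(1/(-1.5)).
= (1.96×0.485/0.0995)^(-0.6667) = (9.554)^(-0.6667) = 0.222 mol·L⁻¹.

0.222 mol·L⁻¹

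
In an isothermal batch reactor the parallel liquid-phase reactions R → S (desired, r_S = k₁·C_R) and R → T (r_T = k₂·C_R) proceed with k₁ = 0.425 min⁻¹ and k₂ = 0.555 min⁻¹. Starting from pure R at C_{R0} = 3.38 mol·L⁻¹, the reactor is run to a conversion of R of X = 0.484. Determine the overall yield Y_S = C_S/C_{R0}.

0.210

C_R = C_{R0}(1−X) = 1.744 mol·L⁻¹.
Both paths are first order in R, so the instantaneous fraction to S is constant: dC_S/d(−C_R) = k₁/(k₁+k₂) = 0.4337.
C_S = 0.4337·(C_{R0}−C_R) = 0.4337×1.636 = 0.709 mol·L⁻¹.
Y_S = C_S/C_{R0} = 0.7095/3.38 = 0.210.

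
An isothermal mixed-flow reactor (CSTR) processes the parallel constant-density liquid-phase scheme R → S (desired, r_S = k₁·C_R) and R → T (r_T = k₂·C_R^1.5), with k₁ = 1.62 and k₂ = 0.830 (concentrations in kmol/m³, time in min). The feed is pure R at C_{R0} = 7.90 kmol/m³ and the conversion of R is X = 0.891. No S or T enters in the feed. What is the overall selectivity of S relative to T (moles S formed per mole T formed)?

Exit C_R = C_{R0}(1−X) = 7.90×0.109 = 0.8611 kmol/m³.
Rates in a CSTR are evaluated at the outlet concentration: r_S = 1.62×0.8611 = 1.395, r_T = 0.830×0.8611^1.5 = 0.6632.
Overall selectivity = C_S/C_T = r_Sτ/(r_Tτ) = r_S/r_T = 2.10.

2.10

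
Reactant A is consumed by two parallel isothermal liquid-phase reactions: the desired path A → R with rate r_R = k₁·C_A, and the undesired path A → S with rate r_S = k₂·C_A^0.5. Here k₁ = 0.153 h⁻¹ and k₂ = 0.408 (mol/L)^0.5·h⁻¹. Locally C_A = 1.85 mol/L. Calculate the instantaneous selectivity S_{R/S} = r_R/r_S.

S_{R/S} = r_R/r_S = (k₁·C_A)/(k₂·C_A^0.5) = (k₁/k₂)·C_A^0.5.
= (0.153×1.850) / (0.408×1.850^0.5) = 0.2831/0.5549 = 0.510.

0.510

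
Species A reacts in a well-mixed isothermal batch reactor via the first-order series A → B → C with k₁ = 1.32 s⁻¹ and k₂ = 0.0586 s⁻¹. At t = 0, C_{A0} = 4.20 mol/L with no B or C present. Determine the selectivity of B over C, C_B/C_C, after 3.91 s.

Solving the coupled first-order balances gives C_B(t) = [k₁/(k₂−k₁)]·C_{A0}·(e^(−k₁t) − e^(−k₂t)).
e^(−k₁t) = e^(−1.32×3.91) = e^(−5.161) = 0.005735; e^(−k₂t) = e^(−0.2291) = 0.7952.
C_B = 1.32×4.20/(0.0586−1.32) × (0.005735−0.7952) = (-4.395)×(-0.7895) = 3.470 mol/L.
C_A = C_{A0}e^(−k₁t) = 0.02409 mol/L, so C_C = C_{A0}−C_A−C_B = 0.7060 mol/L; C_B/C_C = 4.91.

4.91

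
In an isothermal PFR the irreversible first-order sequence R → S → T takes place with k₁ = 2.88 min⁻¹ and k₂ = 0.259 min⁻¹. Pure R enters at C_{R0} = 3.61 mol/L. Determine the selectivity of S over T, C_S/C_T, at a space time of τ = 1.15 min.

4.13

For first-order series with pure R initially, C_S(τ) = k₁C_{R0}/(k₂−k₁)·(e^(−k₁τ) − e^(−k₂τ)).
e^(−k₁τ) = e^(−2.88×1.15) = e^(−3.312) = 0.03644; e^(−k₂τ) = e^(−0.2979) = 0.7424.
C_S = 2.88×3.61/(0.259−2.88) × (0.03644−0.7424) = (-3.967)×(-0.7060) = 2.800 mol/L.
C_R = C_{R0}e^(−k₁τ) = 0.1316 mol/L, so C_T = C_{R0}−C_R−C_S = 0.6780 mol/L; C_S/C_T = 4.13.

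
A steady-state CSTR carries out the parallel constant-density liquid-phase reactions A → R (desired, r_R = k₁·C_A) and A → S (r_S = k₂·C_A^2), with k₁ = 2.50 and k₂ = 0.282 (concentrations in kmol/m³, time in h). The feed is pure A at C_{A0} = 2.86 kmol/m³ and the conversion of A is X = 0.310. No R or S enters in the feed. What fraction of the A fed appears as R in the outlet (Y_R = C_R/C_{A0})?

Exit C_A = C_{A0}(1−X) = 2.86×0.690 = 1.973 kmol/m³.
Rates in a CSTR are evaluated at the outlet concentration: r_R = 2.50×1.973 = 4.933, r_S = 0.282×1.973^2 = 1.098.
Fraction of consumed A going to R: r_R/(r_R+r_S) = 0.8179.
C_R = 0.8179·C_{A0}·X = 0.8179×2.86×0.310 = 0.725 kmol/m³; Y_R = C_R/C_{A0} = 0.254.

0.254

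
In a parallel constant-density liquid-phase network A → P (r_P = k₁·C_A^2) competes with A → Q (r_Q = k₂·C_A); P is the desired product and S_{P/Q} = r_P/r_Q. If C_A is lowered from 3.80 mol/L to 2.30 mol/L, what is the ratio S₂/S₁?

S_{P/Q} = (k₁/k₂)·C_A, so S₂/S₁ = (C_{A,2}/C_{A,1}).
= 2.30/3.80 = 0.605.
Selectivity toward P falls as C_A falls — high-concentration operation is favoured.

0.605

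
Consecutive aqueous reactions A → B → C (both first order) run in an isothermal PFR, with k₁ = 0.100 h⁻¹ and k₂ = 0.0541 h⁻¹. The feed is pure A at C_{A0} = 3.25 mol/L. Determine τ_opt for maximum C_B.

13.4 h

For first-order series the maximum of C_B occurs at τ_opt = ln(k₂/k₁)/(k₂−k₁).
= ln(0.0541/0.100)/(0.0541−0.100) = ln(0.5410)/-0.04590 = -0.6143/-0.04590 = 13.4 h.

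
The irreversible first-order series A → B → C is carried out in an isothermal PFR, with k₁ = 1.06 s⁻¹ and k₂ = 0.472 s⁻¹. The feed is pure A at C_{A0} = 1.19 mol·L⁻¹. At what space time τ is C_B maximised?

The intermediate peaks when r₁ = r₂, i.e. k₁e^(−k₁τ) = k₂e^(−k₂τ), giving τ_opt = ln(k₂/k₁)/(k₂−k₁).
= ln(0.472/1.06)/(0.472−1.06) = ln(0.4453)/-0.5880 = -0.8090/-0.5880 = 1.38 s.

1.38 s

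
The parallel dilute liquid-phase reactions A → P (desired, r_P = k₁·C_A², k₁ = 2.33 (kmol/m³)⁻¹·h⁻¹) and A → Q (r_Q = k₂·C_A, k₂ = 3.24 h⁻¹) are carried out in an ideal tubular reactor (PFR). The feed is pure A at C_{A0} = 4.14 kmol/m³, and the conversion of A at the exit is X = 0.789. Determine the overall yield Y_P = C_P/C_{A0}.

0.489

C_A = C_{A0}(1−X) = 0.8735 kmol/m³.
Along a PFR/batch, dC_Q/dC_A = −r_Q/(r_P+r_Q) = −k₂/(k₂+k₁·C_A).
Integrating from C_{A0} to C_A: C_Q = (3.24/2.33)·ln[(3.24+2.33·4.14)/(3.24+2.33·0.874)] = 1.391·ln(12.89/5.275) = 1.242 kmol/m³.
Then C_P = (C_{A0}−C_A) − C_Q = 3.266 − 1.242 = 2.025 kmol/m³.
Y_P = C_P/C_{A0} = 2.025/4.14 = 0.489.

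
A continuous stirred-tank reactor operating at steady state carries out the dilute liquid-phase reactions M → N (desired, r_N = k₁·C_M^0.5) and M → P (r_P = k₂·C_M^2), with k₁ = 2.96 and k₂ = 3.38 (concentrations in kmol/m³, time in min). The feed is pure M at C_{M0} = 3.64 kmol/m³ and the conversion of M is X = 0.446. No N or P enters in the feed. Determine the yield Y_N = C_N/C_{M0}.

0.104

Exit C_M = C_{M0}(1−X) = 3.64×0.554 = 2.017 kmol/m³.
Rates in a CSTR are evaluated at the outlet concentration: r_N = 2.96×2.017^0.5 = 4.203, r_P = 3.38×2.017^2 = 13.74.
Fraction of consumed M going to N: r_N/(r_N+r_P) = 0.2342.
C_N = 0.2342·C_{M0}·X = 0.2342×3.64×0.446 = 0.380 kmol/m³; Y_N = C_N/C_{M0} = 0.104.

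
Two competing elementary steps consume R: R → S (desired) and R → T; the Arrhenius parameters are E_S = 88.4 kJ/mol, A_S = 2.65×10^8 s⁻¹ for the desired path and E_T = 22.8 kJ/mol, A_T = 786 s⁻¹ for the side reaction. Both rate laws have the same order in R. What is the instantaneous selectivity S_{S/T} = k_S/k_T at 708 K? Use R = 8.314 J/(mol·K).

k_S/k_T = (A_S/A_T)·exp[−(E_S−E_T)/(RT)] = (A_S/A_T)·exp[(E_T−E_S)/(RT)].
(E_T−E_S)/(RT) = (22.8−88.4)×10³/(8.314×708) = -65600/5886 = -11.14.
k_S/k_T = (2.65×10^8/786)·exp(-11.14) = 3.372×10^5 × 1.445×10^-5 = 4.87.

4.87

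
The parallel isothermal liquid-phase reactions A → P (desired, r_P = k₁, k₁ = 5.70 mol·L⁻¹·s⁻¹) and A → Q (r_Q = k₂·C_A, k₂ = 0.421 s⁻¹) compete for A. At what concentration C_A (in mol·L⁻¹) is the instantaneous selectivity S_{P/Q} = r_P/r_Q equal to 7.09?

S_{P/Q} = (k₁/k₂)·C_A⁻¹ ⇒ C_A = (S·k₂/k₁)^(-1).
= (7.09×0.421/5.70)^(-1) = (0.5237)^(-1) = 1.91 mol·L⁻¹.

1.91 mol·L⁻¹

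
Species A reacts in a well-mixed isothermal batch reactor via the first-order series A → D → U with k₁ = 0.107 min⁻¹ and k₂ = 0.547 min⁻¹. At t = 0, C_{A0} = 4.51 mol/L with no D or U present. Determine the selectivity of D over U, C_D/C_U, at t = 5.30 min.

0.404

For first-order series with pure A initially, C_D(t) = k₁C_{A0}/(k₂−k₁)·(e^(−k₁t) − e^(−k₂t)).
e^(−k₁t) = e^(−0.107×5.30) = e^(−0.5671) = 0.5672; e^(−k₂t) = e^(−2.899) = 0.05507.
C_D = 0.107×4.51/(0.547−0.107) × (0.5672−0.05507) = 1.097×0.5121 = 0.5616 mol/L.
C_A = C_{A0}e^(−k₁t) = 2.558 mol/L, so C_U = C_{A0}−C_A−C_D = 1.390 mol/L; C_D/C_U = 0.404.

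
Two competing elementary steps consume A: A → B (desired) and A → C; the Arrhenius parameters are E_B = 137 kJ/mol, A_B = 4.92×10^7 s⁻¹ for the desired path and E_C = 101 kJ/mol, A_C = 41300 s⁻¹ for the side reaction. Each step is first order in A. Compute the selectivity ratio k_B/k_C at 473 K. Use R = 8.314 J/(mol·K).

0.126

k_B/k_C = (A_B/A_C)·exp[−(E_B−E_C)/(RT)] = (A_B/A_C)·exp[(E_C−E_B)/(RT)].
(E_C−E_B)/(RT) = (101−137)×10³/(8.314×473) = -36000/3933 = -9.154.
k_B/k_C = (4.92×10^7/41300)·exp(-9.154) = 1191 × 1.058×10^-4 = 0.126.
Since E_B > E_C, raising the temperature improves selectivity toward B.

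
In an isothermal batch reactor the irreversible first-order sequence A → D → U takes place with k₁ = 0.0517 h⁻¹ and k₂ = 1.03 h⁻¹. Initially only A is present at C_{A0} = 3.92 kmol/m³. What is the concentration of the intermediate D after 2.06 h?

0.161 kmol/m³

Solving the coupled first-order balances gives C_D(t) = [k₁/(k₂−k₁)]·C_{A0}·(e^(−k₁t) − e^(−k₂t)).
e^(−k₁t) = e^(−0.0517×2.06) = e^(−0.1065) = 0.8990; e^(−k₂t) = e^(−2.122) = 0.1198.
C_D = 0.0517×3.92/(1.03−0.0517) × (0.8990−0.1198) = 0.2072×0.7792 = 0.1614 kmol/m³.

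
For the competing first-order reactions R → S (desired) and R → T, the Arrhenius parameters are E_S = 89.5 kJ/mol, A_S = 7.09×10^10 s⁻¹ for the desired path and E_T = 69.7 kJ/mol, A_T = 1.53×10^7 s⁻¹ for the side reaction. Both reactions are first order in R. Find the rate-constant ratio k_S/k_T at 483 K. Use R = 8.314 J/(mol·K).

k_S/k_T = (A_S/A_T)·exp[−(E_S−E_T)/(RT)] = (A_S/A_T)·exp[(E_T−E_S)/(RT)].
(E_T−E_S)/(RT) = (69.7−89.5)×10³/(8.314×483) = -19800/4016 = -4.931.
k_S/k_T = (7.09×10^10/1.53×10^7)·exp(-4.931) = 4634 × 0.007221 = 33.5.

33.5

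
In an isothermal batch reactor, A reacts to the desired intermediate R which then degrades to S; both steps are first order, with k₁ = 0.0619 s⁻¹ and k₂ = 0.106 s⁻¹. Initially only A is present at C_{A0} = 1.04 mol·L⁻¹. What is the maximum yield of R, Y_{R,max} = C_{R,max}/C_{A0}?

At the optimum, C_{R,max}/C_{A0} = (k₁/k₂)^[k₂/(k₂−k₁)].
= (0.0619/0.106)^(0.106/(0.106−0.0619)) = (0.5840)^(2.404) = 0.2745.

0.274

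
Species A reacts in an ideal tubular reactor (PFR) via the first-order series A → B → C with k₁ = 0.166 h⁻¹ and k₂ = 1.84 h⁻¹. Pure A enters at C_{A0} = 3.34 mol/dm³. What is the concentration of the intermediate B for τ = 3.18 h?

For first-order series with pure A initially, C_B(τ) = k₁C_{A0}/(k₂−k₁)·(e^(−k₁τ) − e^(−k₂τ)).
e^(−k₁τ) = e^(−0.166×3.18) = e^(−0.5279) = 0.5899; e^(−k₂τ) = e^(−5.851) = 0.002876.
C_B = 0.166×3.34/(1.84−0.166) × (0.5899−0.002876) = 0.3312×0.5870 = 0.1944 mol/dm³.

0.194 mol/dm³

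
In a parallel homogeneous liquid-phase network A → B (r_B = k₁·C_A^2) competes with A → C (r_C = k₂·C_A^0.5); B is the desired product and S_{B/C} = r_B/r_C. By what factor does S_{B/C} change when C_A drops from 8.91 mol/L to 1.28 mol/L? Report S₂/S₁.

0.0545

S_{B/C} = (k₁/k₂)·C_A^1.5, so S₂/S₁ = (C_{A,2}/C_{A,1})^1.5.
= (1.28/8.91)^1.5 = (0.1437)^1.5 = 0.0545.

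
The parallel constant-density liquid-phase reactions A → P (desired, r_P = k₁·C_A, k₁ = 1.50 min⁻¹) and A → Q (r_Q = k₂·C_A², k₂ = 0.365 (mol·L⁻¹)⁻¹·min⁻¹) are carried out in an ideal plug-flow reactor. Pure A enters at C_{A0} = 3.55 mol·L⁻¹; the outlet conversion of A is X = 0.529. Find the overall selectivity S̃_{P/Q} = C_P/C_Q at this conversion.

1.60

C_A = C_{A0}(1−X) = 1.672 mol·L⁻¹.
Along a PFR/batch, dC_P/dC_A = −r_P/(r_P+r_Q) = −k₁/(k₁+k₂·C_A).
Integrating from C_{A0} to C_A: C_P = (1.50/0.365)·ln[(1.50+0.365·3.55)/(1.50+0.365·1.67)] = 4.110·ln(2.796/2.110) = 1.156 mol·L⁻¹.
C_Q = (C_{A0}−C_A)−C_P = 0.7220 mol·L⁻¹; S̃_{P/Q} = 1.156/0.7220 = 1.60.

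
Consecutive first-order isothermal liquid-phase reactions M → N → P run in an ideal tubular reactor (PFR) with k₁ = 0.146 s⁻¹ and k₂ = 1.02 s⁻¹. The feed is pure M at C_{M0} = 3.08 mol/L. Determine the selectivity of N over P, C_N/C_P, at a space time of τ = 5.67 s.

Solving the coupled first-order balances gives C_N(τ) = [k₁/(k₂−k₁)]·C_{M0}·(e^(−k₁τ) − e^(−k₂τ)).
e^(−k₁τ) = e^(−0.146×5.67) = e^(−0.8278) = 0.4370; e^(−k₂τ) = e^(−5.783) = 0.003078.
C_N = 0.146×3.08/(1.02−0.146) × (0.4370−0.003078) = 0.5145×0.4339 = 0.2233 mol/L.
C_M = C_{M0}e^(−k₁τ) = 1.346 mol/L, so C_P = C_{M0}−C_M−C_N = 1.511 mol/L; C_N/C_P = 0.148.

0.148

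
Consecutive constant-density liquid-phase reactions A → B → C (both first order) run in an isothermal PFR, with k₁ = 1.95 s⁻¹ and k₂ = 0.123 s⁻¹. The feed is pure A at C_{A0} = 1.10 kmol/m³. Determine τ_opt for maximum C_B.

The intermediate peaks when r₁ = r₂, i.e. k₁e^(−k₁τ) = k₂e^(−k₂τ), giving τ_opt = ln(k₂/k₁)/(k₂−k₁).
= ln(0.123/1.95)/(0.123−1.95) = ln(0.06308)/-1.827 = -2.763/-1.827 = 1.51 s.

1.51 s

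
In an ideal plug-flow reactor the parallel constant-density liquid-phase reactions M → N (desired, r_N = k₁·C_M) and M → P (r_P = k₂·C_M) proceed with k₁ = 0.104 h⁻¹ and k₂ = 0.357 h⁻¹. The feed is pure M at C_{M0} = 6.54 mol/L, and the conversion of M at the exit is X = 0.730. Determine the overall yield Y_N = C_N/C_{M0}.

C_M = C_{M0}(1−X) = 1.766 mol/L.
Both paths are first order in M, so the instantaneous fraction to N is constant: dC_N/d(−C_M) = k₁/(k₁+k₂) = 0.2256.
C_N = 0.2256·(C_{M0}−C_M) = 0.2256×4.774 = 1.08 mol/L.
Y_N = C_N/C_{M0} = 1.077/6.54 = 0.165.

0.165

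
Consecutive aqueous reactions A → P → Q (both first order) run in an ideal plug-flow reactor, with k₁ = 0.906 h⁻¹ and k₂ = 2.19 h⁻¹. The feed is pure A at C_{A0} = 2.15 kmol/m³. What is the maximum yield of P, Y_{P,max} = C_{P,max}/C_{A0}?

For a first-order series the maximum intermediate yield is C_{P,max}/C_{A0} = (k₁/k₂)^[k₂/(k₂−k₁)].
= (0.906/2.19)^(2.19/(2.19−0.906)) = (0.4137)^(1.706) = 0.2219.

0.222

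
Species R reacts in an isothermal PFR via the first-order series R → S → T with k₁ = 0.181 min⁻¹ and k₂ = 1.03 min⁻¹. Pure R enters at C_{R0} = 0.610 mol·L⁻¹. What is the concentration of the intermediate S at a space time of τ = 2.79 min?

For first-order series with pure R initially, C_S(τ) = k₁C_{R0}/(k₂−k₁)·(e^(−k₁τ) − e^(−k₂τ)).
e^(−k₁τ) = e^(−0.181×2.79) = e^(−0.5050) = 0.6035; e^(−k₂τ) = e^(−2.874) = 0.05649.
C_S = 0.181×0.610/(1.03−0.181) × (0.6035−0.05649) = 0.1300×0.5470 = 0.07114 mol·L⁻¹.

0.0711 mol·L⁻¹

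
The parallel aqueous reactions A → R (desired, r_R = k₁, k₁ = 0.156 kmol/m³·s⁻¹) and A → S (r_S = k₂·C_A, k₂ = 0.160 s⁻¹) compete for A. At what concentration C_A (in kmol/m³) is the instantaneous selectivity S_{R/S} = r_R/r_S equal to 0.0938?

S_{R/S} = (k₁/k₂)·C_A⁻¹ ⇒ C_A = (S·k₂/k₁)^(-1).
= (0.0938×0.160/0.156)^(-1) = (0.09621)^(-1) = 10.4 kmol/m³.

10.4 kmol/m³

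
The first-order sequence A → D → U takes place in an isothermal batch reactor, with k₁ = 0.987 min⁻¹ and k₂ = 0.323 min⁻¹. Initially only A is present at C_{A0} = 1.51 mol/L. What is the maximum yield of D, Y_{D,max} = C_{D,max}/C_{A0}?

At the optimum, C_{D,max}/C_{A0} = (k₁/k₂)^[k₂/(k₂−k₁)].
= (0.987/0.323)^(0.323/(0.323−0.987)) = (3.056)^(-0.4864) = 0.5808.

0.581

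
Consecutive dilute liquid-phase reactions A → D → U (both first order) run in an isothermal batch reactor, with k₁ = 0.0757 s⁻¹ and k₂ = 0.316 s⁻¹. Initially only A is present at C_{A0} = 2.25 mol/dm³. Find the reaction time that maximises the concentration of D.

5.95 s

Setting dC_D/dt = 0 gives t_opt = ln(k₂/k₁)/(k₂−k₁).
= ln(0.316/0.0757)/(0.316−0.0757) = ln(4.174)/0.2403 = 1.429/0.2403 = 5.95 s.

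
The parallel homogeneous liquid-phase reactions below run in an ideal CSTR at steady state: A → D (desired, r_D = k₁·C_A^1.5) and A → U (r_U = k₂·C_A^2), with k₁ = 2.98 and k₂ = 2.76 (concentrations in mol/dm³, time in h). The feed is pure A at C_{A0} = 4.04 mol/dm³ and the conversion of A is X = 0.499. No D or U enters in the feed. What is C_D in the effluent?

Exit C_A = C_{A0}(1−X) = 4.04×0.501 = 2.024 mol/dm³.
In a CSTR the entire volume is at exit conditions, so r_D = 2.98×2.024^1.5 = 8.581 and r_U = 2.76×2.024^2 = 11.31.
Fraction of consumed A going to D: r_D/(r_D+r_U) = 0.4315.
C_D = 0.4315·C_{A0}·X = 0.4315×4.04×0.499 = 0.870 mol/dm³.

0.870 mol/dm³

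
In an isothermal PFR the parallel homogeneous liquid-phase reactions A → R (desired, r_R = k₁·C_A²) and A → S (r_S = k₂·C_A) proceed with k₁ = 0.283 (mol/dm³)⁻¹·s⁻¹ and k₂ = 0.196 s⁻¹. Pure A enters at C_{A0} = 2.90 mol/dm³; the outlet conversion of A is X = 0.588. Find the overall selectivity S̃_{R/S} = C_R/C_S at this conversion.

2.83

C_A = C_{A0}(1−X) = 1.195 mol/dm³.
Along a PFR/batch, dC_S/dC_A = −r_S/(r_R+r_S) = −k₂/(k₂+k₁·C_A).
Integrating from C_{A0} to C_A: C_S = (0.196/0.283)·ln[(0.196+0.283·2.90)/(0.196+0.283·1.19)] = 0.6926·ln(1.017/0.5341) = 0.4458 mol/dm³.
Then C_R = (C_{A0}−C_A) − C_S = 1.705 − 0.4458 = 1.259 mol/dm³.
S̃_{R/S} = C_R/C_S = 1.259/0.4458 = 2.83.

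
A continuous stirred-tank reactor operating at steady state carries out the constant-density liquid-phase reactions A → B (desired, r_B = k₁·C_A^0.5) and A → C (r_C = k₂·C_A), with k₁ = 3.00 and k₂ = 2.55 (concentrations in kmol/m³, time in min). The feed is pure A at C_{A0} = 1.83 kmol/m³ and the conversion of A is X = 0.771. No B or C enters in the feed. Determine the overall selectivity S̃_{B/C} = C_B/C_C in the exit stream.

1.82

Exit C_A = C_{A0}(1−X) = 1.83×0.229 = 0.4191 kmol/m³.
In a CSTR the entire volume is at exit conditions, so r_B = 3.00×0.4191^0.5 = 1.942 and r_C = 2.55×0.4191 = 1.069.
Overall selectivity = C_B/C_C = r_Bτ/(r_Cτ) = r_B/r_C = 1.82.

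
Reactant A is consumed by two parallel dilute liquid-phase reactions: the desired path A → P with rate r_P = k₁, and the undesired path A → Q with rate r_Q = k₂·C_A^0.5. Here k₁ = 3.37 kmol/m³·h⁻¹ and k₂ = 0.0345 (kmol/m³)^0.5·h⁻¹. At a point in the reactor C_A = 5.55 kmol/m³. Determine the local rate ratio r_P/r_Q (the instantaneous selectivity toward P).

S_{P/Q} = r_P/r_Q = (k₁)/(k₂·C_A^0.5) = (k₁/k₂)·C_A^-0.5.
= (3.37) / (0.0345×5.550^0.5) = 3.370/0.08128 = 41.5.

41.5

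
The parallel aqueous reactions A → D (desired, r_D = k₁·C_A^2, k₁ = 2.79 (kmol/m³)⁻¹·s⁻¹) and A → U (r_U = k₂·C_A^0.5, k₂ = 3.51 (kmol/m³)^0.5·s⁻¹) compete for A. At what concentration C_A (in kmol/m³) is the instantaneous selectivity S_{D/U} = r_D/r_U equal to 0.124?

S_{D/U} = (k₁/k₂)·C_A^1.5 ⇒ C_A = (S·k₂/k₁)^(1/1.5).
= (0.124×3.51/2.79)^(0.6667) = (0.1560)^(0.6667) = 0.290 kmol/m³.

0.290 kmol/m³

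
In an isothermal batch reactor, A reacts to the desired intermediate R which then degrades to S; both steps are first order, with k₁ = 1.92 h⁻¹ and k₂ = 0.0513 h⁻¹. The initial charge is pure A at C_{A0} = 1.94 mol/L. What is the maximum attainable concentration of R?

At the optimum, C_{R,max}/C_{A0} = (k₁/k₂)^[k₂/(k₂−k₁)].
= (1.92/0.0513)^(0.0513/(0.0513−1.92)) = (37.43)^(-0.02745) = 0.9053.
C_{R,max} = 0.9053×1.94 = 1.76 mol/L.

1.76 mol/L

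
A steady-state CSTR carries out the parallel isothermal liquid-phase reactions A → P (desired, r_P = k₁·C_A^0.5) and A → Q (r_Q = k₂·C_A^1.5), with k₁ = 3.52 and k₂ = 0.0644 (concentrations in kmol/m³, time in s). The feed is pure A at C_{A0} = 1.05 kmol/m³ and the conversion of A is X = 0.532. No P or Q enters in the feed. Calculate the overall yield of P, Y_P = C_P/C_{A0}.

0.527

Exit C_A = C_{A0}(1−X) = 1.05×0.468 = 0.4914 kmol/m³.
Rates in a CSTR are evaluated at the outlet concentration: r_P = 3.52×0.4914^0.5 = 2.468, r_Q = 0.0644×0.4914^1.5 = 0.02218.
Fraction of consumed A going to P: r_P/(r_P+r_Q) = 0.9911.
C_P = 0.9911·C_{A0}·X = 0.9911×1.05×0.532 = 0.554 kmol/m³; Y_P = C_P/C_{A0} = 0.527.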